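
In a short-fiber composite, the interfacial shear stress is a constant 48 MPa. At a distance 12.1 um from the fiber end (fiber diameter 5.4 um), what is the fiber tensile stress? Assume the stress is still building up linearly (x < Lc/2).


Force balance: sigma_f * (pi*d^2/4) = tau * (pi*d) * x  ->  sigma_f = 4 * tau * x / d
sigma_f = 4 * 48 * 12.1 / 5.4 = 430.2 MPa

430.2 MPa


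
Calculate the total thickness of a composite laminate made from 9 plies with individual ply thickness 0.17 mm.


h = n * t_ply = 9 * 0.17 = 1.53 mm

1.53 mm


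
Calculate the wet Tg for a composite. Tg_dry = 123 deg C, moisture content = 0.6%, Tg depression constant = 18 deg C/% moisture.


Tg_wet = Tg_dry - k*moisture = 123 - 18*0.6 = 112.2 deg C

112.2 deg C


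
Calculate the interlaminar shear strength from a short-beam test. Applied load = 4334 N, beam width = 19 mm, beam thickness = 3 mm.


ILSS = 3F/(4bh) = 3*4334/(4*19*3) = 57.03 MPa

57.03 MPa


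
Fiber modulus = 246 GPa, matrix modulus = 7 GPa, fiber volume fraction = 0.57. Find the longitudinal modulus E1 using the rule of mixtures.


E1 = Ef*Vf + Em*(1-Vf) = 246*0.57 + 7*0.43 = 143.23 GPa

143.23 GPa


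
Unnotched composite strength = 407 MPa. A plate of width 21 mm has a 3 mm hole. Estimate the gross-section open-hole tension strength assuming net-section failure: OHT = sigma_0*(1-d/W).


OHT = sigma_0*(1-d/W) = 407*(1-3/21) = 348.9 MPa

348.9 MPa


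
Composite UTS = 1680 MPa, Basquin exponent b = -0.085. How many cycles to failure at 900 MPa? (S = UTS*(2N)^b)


N = 0.5 * (S/UTS)^(1/b) = 0.5 * (900/1680)^(1/-0.085) = 772.6643 cycles

772.6643 cycles


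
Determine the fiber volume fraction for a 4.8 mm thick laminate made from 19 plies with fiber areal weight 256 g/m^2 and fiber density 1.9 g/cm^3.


Vf = n * FAW / (rho_f * h * 1000) = 19 * 256 / (1.9 * 4.8 * 1000) = 0.5333

0.5333


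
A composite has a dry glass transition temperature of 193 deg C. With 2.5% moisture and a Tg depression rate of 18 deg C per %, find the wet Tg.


Tg_wet = Tg_dry - k*moisture = 193 - 18*2.5 = 148.0 deg C

148.0 deg C


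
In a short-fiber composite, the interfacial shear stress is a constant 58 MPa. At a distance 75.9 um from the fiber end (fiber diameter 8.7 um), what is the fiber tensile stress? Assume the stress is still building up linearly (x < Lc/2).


Force balance: sigma_f * (pi*d^2/4) = tau * (pi*d) * x  ->  sigma_f = 4 * tau * x / d
sigma_f = 4 * 58 * 75.9 / 8.7 = 2024.0 MPa

2024.0 MPa


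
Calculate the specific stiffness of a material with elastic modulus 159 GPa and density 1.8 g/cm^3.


Specific stiffness = E/rho = 159/1.8 = 88.3 GPa/(g/cm^3)

88.3 GPa/(g/cm^3)


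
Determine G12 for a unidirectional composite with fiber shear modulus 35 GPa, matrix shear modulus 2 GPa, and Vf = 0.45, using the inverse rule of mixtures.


1/G12 = Vf/Gf + (1-Vf)/Gm = 0.45/35 + 0.55/2
G12 = 3.47 GPa

3.47 GPa


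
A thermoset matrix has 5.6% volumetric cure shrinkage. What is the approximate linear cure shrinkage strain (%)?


Linear shrinkage ≈ vol_shrink/3 = 5.6/3 = 1.867%

1.867%


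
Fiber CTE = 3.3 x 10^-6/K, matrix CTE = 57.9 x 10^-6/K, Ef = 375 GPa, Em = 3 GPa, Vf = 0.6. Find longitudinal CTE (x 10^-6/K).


E1 = Ef*Vf + Em*(1-Vf) = 226.2
alpha_1 = (alpha_f*Ef*Vf + alpha_m*Em*(1-Vf))/E1 = 3.59 x 10^-6/K

3.59 x 10^-6/K


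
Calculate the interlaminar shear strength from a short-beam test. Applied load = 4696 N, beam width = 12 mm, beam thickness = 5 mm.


ILSS = 3F/(4bh) = 3*4696/(4*12*5) = 58.7 MPa

58.7 MPa


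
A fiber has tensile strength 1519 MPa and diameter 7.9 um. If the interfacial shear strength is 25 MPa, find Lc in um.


Lc = sigma_f * d / (2 * tau_i) = 1519 * 7.9 / (2 * 25) = 240.0 um

240.0 um


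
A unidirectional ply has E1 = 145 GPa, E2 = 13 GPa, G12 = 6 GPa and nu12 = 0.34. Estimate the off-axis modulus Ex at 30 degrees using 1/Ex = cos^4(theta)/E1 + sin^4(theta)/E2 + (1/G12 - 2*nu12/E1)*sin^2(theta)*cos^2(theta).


cos^4(30) = 0.5625, sin^4(30) = 0.0625, sin^2(30)*cos^2(30) = 0.1875
1/G12 - 2*nu12/E1 = 1/6 - 2*0.34/145 = 0.161977 GPa^-1
1/Ex = 0.5625/145 + 0.0625/13 + 0.161977*0.1875 = 0.0390577 GPa^-1
Ex = 25.6 GPa

25.6 GPa


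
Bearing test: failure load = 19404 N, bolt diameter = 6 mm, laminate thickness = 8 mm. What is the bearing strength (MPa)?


sigma_br = F/(d*h) = 19404/(6*8) = 404.3 MPa

404.3 MPa


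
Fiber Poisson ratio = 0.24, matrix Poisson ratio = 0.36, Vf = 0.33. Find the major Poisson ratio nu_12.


nu_12 = nu_f*Vf + nu_m*(1-Vf) = 0.24*0.33 + 0.36*0.67 = 0.3204

0.3204


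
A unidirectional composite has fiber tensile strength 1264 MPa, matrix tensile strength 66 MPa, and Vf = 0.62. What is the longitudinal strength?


sigma_1 = sigma_f*Vf + sigma_m*(1-Vf) = 1264*0.62 + 66*0.38 = 808.8 MPa

808.8 MPa


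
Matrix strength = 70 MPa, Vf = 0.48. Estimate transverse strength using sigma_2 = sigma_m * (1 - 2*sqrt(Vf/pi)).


factor = 1 - 2*sqrt(0.48/pi) = 0.2182
sigma_2 = 70 * 0.2182 = 15.28 MPa

15.28 MPa


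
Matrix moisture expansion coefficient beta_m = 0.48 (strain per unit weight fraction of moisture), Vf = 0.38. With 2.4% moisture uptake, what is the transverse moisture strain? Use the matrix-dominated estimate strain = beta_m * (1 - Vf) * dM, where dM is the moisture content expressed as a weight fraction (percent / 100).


dM = 2.4/100 = 0.024
strain = beta_m * (1-Vf) * dM = 0.48 * 0.62 * 0.024 = 0.0071424

0.0071424


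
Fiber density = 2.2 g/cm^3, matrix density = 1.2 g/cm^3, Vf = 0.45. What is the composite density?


rho_c = rho_f*Vf + rho_m*(1-Vf) = 2.2*0.45 + 1.2*0.55 = 1.65 g/cm^3

1.65 g/cm^3


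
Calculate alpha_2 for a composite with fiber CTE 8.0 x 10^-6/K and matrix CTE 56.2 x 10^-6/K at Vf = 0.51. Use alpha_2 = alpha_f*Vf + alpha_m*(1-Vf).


alpha_2 = alpha_f*Vf + alpha_m*(1-Vf) = 8.0*0.51 + 56.2*0.49 = 31.6 x 10^-6/K

31.6 x 10^-6/K


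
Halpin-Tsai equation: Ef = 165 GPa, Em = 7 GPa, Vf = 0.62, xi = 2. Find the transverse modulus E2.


eta = (Ef/Em - 1)/(Ef/Em + xi) = (23.5714 - 1)/(23.5714 + 2) = 0.8827
E2 = Em*(1+xi*eta*Vf)/(1-eta*Vf) = 32.38 GPa

32.38 GPa


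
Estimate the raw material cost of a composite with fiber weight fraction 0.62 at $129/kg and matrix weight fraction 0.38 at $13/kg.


Cost = cost_f*Wf + cost_m*Wm = 129*0.62 + 13*0.38 = $84.92/kg

$84.92/kg


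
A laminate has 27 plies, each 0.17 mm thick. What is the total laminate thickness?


h = n * t_ply = 27 * 0.17 = 4.59 mm

4.59 mm


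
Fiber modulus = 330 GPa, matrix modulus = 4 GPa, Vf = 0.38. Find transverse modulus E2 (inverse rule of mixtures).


1/E2 = Vf/Ef + (1-Vf)/Em = 0.38/330 + 0.62/4
E2 = 6.4 GPa

6.4 GPa


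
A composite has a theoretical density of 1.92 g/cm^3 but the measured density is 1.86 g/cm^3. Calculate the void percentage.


Void% = (rho_theo - rho_actual)/rho_theo * 100 = (1.92 - 1.86)/1.92 * 100 = 3.13%

3.13%


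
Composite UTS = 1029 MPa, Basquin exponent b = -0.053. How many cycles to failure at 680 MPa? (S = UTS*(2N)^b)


N = 0.5 * (S/UTS)^(1/b) = 0.5 * (680/1029)^(1/-0.053) = 1240.0282 cycles

1240.0282 cycles


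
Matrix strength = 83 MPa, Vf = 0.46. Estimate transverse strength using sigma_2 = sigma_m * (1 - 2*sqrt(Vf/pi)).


factor = 1 - 2*sqrt(0.46/pi) = 0.2347
sigma_2 = 83 * 0.2347 = 19.48 MPa

19.48 MPa


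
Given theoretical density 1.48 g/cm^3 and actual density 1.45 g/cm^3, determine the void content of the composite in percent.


Void% = (rho_theo - rho_actual)/rho_theo * 100 = (1.48 - 1.45)/1.48 * 100 = 2.03%

2.03%


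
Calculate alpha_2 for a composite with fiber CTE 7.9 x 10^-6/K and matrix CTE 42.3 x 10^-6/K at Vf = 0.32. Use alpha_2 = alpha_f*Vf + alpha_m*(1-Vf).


alpha_2 = alpha_f*Vf + alpha_m*(1-Vf) = 7.9*0.32 + 42.3*0.68 = 31.3 x 10^-6/K

31.3 x 10^-6/K


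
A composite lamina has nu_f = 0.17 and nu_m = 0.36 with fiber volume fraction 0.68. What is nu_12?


nu_12 = nu_f*Vf + nu_m*(1-Vf) = 0.17*0.68 + 0.36*0.32 = 0.2308

0.2308


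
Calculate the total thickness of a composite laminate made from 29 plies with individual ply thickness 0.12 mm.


h = n * t_ply = 29 * 0.12 = 3.48 mm

3.48 mm


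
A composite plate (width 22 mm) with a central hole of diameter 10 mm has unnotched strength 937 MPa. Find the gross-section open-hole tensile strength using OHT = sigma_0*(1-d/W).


OHT = sigma_0*(1-d/W) = 937*(1-10/22) = 511.1 MPa

511.1 MPa


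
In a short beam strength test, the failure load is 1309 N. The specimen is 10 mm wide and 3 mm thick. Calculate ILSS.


ILSS = 3F/(4bh) = 3*1309/(4*10*3) = 32.73 MPa

32.73 MPa


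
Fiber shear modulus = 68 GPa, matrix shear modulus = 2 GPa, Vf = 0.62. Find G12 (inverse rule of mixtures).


1/G12 = Vf/Gf + (1-Vf)/Gm = 0.62/68 + 0.38/2
G12 = 5.02 GPa

5.02 GPa


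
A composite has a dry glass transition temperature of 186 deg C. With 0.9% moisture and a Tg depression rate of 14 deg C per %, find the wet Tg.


Tg_wet = Tg_dry - k*moisture = 186 - 14*0.9 = 173.4 deg C

173.4 deg C


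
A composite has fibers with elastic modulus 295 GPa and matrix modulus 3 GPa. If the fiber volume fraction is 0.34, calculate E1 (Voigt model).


E1 = Ef*Vf + Em*(1-Vf) = 295*0.34 + 3*0.66 = 102.28 GPa

102.28 GPa


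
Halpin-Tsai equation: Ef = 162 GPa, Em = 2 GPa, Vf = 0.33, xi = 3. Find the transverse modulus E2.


eta = (Ef/Em - 1)/(Ef/Em + xi) = (81.0 - 1)/(81.0 + 3) = 0.9524
E2 = Em*(1+xi*eta*Vf)/(1-eta*Vf) = 5.67 GPa

5.67 GPa


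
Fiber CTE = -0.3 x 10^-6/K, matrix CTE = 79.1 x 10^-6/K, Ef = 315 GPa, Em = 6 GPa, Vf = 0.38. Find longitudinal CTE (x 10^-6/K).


E1 = Ef*Vf + Em*(1-Vf) = 123.42
alpha_1 = (alpha_f*Ef*Vf + alpha_m*Em*(1-Vf))/E1 = 2.09 x 10^-6/K

2.09 x 10^-6/K


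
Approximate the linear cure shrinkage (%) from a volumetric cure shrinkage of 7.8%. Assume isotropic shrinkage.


Linear shrinkage ≈ vol_shrink/3 = 7.8/3 = 2.6%

2.6%


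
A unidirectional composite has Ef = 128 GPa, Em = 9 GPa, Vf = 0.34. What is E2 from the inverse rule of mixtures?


1/E2 = Vf/Ef + (1-Vf)/Em = 0.34/128 + 0.66/9
E2 = 13.16 GPa

13.16 GPa


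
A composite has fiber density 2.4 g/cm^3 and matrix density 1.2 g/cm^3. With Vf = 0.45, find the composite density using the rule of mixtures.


rho_c = rho_f*Vf + rho_m*(1-Vf) = 2.4*0.45 + 1.2*0.55 = 1.74 g/cm^3

1.74 g/cm^3


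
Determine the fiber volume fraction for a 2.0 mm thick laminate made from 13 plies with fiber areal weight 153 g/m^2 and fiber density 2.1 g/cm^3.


Vf = n * FAW / (rho_f * h * 1000) = 13 * 153 / (2.1 * 2.0 * 1000) = 0.4736

0.4736


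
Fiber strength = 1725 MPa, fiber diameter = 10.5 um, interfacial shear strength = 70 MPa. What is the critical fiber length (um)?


Lc = sigma_f * d / (2 * tau_i) = 1725 * 10.5 / (2 * 70) = 129.4 um

129.4 um


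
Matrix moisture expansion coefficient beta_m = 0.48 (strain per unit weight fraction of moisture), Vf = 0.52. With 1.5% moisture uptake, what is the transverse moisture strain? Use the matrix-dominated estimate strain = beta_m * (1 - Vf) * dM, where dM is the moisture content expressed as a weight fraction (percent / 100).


dM = 1.5/100 = 0.015
strain = beta_m * (1-Vf) * dM = 0.48 * 0.48 * 0.015 = 0.003456

0.003456


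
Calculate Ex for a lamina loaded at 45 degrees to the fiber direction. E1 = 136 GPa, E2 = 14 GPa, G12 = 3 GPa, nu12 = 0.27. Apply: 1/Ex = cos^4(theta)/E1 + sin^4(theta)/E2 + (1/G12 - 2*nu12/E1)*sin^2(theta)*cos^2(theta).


cos^4(45) = 0.25, sin^4(45) = 0.25, sin^2(45)*cos^2(45) = 0.25
1/G12 - 2*nu12/E1 = 1/3 - 2*0.27/136 = 0.329363 GPa^-1
1/Ex = 0.25/136 + 0.25/14 + 0.329363*0.25 = 0.1020361 GPa^-1
Ex = 9.8 GPa

9.8 GPa


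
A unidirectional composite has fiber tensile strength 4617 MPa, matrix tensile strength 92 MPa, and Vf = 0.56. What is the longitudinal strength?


sigma_1 = sigma_f*Vf + sigma_m*(1-Vf) = 4617*0.56 + 92*0.44 = 2626.0 MPa

2626.0 MPa


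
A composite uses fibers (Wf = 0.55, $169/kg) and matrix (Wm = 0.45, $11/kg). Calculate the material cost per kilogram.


Cost = cost_f*Wf + cost_m*Wm = 169*0.55 + 11*0.45 = $97.9/kg

$97.9/kg


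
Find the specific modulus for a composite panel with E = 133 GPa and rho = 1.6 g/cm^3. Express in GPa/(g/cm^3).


Specific stiffness = E/rho = 133/1.6 = 83.1 GPa/(g/cm^3)

83.1 GPa/(g/cm^3)


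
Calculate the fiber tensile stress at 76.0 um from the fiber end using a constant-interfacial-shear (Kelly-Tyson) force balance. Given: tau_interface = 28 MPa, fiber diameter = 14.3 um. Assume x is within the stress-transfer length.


Force balance: sigma_f * (pi*d^2/4) = tau * (pi*d) * x  ->  sigma_f = 4 * tau * x / d
sigma_f = 4 * 28 * 76.0 / 14.3 = 595.2 MPa

595.2 MPa


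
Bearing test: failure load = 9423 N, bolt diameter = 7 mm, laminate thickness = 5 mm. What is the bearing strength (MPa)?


sigma_br = F/(d*h) = 9423/(7*5) = 269.2 MPa

269.2 MPa


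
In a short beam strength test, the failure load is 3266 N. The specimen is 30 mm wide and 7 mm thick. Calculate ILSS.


ILSS = 3F/(4bh) = 3*3266/(4*30*7) = 11.66 MPa

11.66 MPa


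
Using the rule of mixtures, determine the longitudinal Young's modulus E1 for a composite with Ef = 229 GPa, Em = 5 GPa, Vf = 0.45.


E1 = Ef*Vf + Em*(1-Vf) = 229*0.45 + 5*0.55 = 105.8 GPa

105.8 GPa


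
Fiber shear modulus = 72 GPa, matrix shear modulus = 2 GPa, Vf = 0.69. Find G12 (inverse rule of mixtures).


1/G12 = Vf/Gf + (1-Vf)/Gm = 0.69/72 + 0.31/2
G12 = 6.08 GPa

6.08 GPa


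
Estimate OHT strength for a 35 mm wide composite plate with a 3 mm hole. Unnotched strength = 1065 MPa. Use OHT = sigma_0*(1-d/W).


OHT = sigma_0*(1-d/W) = 1065*(1-3/35) = 973.7 MPa

973.7 MPa


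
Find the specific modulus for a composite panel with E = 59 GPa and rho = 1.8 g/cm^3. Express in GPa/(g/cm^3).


Specific stiffness = E/rho = 59/1.8 = 32.8 GPa/(g/cm^3)

32.8 GPa/(g/cm^3)


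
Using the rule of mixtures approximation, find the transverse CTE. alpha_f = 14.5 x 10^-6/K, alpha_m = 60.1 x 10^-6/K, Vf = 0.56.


alpha_2 = alpha_f*Vf + alpha_m*(1-Vf) = 14.5*0.56 + 60.1*0.44 = 34.6 x 10^-6/K

34.6 x 10^-6/K


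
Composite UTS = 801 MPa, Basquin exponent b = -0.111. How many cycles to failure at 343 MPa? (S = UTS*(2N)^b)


N = 0.5 * (S/UTS)^(1/b) = 0.5 * (343/801)^(1/-0.111) = 1040.7201 cycles

1040.7201 cycles


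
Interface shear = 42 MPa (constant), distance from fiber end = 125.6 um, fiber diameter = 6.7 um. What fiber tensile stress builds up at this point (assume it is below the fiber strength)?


Force balance: sigma_f * (pi*d^2/4) = tau * (pi*d) * x  ->  sigma_f = 4 * tau * x / d
sigma_f = 4 * 42 * 125.6 / 6.7 = 3149.4 MPa

3149.4 MPa


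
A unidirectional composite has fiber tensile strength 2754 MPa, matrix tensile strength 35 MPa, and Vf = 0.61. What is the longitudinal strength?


sigma_1 = sigma_f*Vf + sigma_m*(1-Vf) = 2754*0.61 + 35*0.39 = 1693.6 MPa

1693.6 MPa


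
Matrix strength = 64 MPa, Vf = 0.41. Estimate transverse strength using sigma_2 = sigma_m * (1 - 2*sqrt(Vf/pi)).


factor = 1 - 2*sqrt(0.41/pi) = 0.2775
sigma_2 = 64 * 0.2775 = 17.76 MPa

17.76 MPa


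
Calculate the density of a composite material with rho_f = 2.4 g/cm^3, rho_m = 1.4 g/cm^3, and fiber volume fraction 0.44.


rho_c = rho_f*Vf + rho_m*(1-Vf) = 2.4*0.44 + 1.4*0.56 = 1.84 g/cm^3

1.84 g/cm^3


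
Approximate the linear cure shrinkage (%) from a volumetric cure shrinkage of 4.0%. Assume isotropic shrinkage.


Linear shrinkage ≈ vol_shrink/3 = 4.0/3 = 1.333%

1.333%


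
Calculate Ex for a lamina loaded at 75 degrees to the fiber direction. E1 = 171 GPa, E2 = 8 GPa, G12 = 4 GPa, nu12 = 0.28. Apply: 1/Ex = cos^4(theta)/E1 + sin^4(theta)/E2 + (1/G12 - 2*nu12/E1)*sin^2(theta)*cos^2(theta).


cos^4(75) = 0.004487, sin^4(75) = 0.870513, sin^2(75)*cos^2(75) = 0.0625
1/G12 - 2*nu12/E1 = 1/4 - 2*0.28/171 = 0.246725 GPa^-1
1/Ex = 0.004487/171 + 0.870513/8 + 0.246725*0.0625 = 0.1242607 GPa^-1
Ex = 8.05 GPa

8.05 GPa


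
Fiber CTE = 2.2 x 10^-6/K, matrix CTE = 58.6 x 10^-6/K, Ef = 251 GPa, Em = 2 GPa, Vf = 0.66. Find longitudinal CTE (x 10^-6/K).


E1 = Ef*Vf + Em*(1-Vf) = 166.34
alpha_1 = (alpha_f*Ef*Vf + alpha_m*Em*(1-Vf))/E1 = 2.43 x 10^-6/K

2.43 x 10^-6/K


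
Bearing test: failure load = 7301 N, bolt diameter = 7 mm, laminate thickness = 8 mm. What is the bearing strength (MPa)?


sigma_br = F/(d*h) = 7301/(7*8) = 130.4 MPa

130.4 MPa


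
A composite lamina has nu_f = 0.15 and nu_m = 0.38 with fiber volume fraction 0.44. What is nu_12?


nu_12 = nu_f*Vf + nu_m*(1-Vf) = 0.15*0.44 + 0.38*0.56 = 0.2788

0.2788


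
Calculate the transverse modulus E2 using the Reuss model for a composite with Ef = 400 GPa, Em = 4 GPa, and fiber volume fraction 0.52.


1/E2 = Vf/Ef + (1-Vf)/Em = 0.52/400 + 0.48/4
E2 = 8.24 GPa

8.24 GPa


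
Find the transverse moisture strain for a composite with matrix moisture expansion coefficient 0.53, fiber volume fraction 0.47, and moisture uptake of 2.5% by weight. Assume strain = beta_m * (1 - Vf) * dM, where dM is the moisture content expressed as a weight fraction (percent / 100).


dM = 2.5/100 = 0.025
strain = beta_m * (1-Vf) * dM = 0.53 * 0.53 * 0.025 = 0.0070225

0.0070225


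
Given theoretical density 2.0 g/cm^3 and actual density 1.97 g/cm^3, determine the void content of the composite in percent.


Void% = (rho_theo - rho_actual)/rho_theo * 100 = (2.0 - 1.97)/2.0 * 100 = 1.5%

1.5%


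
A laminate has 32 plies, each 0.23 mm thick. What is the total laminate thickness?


h = n * t_ply = 32 * 0.23 = 7.36 mm

7.36 mm


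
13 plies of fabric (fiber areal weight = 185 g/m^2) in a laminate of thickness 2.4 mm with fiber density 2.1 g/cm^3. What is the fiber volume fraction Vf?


Vf = n * FAW / (rho_f * h * 1000) = 13 * 185 / (2.1 * 2.4 * 1000) = 0.4772

0.4772


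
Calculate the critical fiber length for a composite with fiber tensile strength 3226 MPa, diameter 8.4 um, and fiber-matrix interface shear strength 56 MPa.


Lc = sigma_f * d / (2 * tau_i) = 3226 * 8.4 / (2 * 56) = 242.0 um

242.0 um


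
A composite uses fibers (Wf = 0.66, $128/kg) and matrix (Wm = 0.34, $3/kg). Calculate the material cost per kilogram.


Cost = cost_f*Wf + cost_m*Wm = 128*0.66 + 3*0.34 = $85.5/kg

$85.5/kg


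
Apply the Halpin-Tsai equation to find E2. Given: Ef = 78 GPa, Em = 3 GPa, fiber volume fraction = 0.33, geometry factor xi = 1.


eta = (Ef/Em - 1)/(Ef/Em + xi) = (26.0 - 1)/(26.0 + 1) = 0.9259
E2 = Em*(1+xi*eta*Vf)/(1-eta*Vf) = 5.64 GPa

5.64 GPa


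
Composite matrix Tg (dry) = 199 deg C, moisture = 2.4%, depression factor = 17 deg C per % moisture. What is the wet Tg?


Tg_wet = Tg_dry - k*moisture = 199 - 17*2.4 = 158.2 deg C

158.2 deg C


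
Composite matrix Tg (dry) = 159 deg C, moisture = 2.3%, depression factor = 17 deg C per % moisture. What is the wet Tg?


Tg_wet = Tg_dry - k*moisture = 159 - 17*2.3 = 119.9 deg C

119.9 deg C


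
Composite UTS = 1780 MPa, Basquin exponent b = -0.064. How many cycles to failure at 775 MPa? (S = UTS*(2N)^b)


N = 0.5 * (S/UTS)^(1/b) = 0.5 * (775/1780)^(1/-0.064) = 219504.5054 cycles

219504.5054 cycles


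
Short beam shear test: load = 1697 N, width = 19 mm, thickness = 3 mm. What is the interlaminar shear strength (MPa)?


ILSS = 3F/(4bh) = 3*1697/(4*19*3) = 22.33 MPa

22.33 MPa


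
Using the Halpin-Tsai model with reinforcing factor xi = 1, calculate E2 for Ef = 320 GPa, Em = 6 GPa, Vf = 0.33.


eta = (Ef/Em - 1)/(Ef/Em + xi) = (53.3333 - 1)/(53.3333 + 1) = 0.9632
E2 = Em*(1+xi*eta*Vf)/(1-eta*Vf) = 11.59 GPa

11.59 GPa


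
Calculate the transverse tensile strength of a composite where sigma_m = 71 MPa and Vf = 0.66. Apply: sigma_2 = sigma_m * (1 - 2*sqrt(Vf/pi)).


factor = 1 - 2*sqrt(0.66/pi) = 0.0833
sigma_2 = 71 * 0.0833 = 5.91 MPa

5.91 MPa


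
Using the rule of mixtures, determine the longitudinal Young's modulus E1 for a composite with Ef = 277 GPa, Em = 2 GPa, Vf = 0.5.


E1 = Ef*Vf + Em*(1-Vf) = 277*0.5 + 2*0.5 = 139.5 GPa

139.5 GPa


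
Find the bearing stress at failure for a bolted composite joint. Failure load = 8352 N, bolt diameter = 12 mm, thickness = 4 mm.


sigma_br = F/(d*h) = 8352/(12*4) = 174.0 MPa

174.0 MPa


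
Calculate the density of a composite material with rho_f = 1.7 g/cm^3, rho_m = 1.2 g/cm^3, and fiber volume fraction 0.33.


rho_c = rho_f*Vf + rho_m*(1-Vf) = 1.7*0.33 + 1.2*0.67 = 1.365 g/cm^3

1.365 g/cm^3


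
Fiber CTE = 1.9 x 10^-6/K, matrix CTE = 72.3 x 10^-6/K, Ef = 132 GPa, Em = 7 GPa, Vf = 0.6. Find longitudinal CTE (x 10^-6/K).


E1 = Ef*Vf + Em*(1-Vf) = 82.0
alpha_1 = (alpha_f*Ef*Vf + alpha_m*Em*(1-Vf))/E1 = 4.3 x 10^-6/K

4.3 x 10^-6/K


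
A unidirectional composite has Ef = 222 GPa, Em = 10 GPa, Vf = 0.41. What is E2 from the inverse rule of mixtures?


1/E2 = Vf/Ef + (1-Vf)/Em = 0.41/222 + 0.59/10
E2 = 16.43 GPa

16.43 GPa


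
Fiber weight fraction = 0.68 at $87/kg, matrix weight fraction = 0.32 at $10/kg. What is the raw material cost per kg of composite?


Cost = cost_f*Wf + cost_m*Wm = 87*0.68 + 10*0.32 = $62.36/kg

$62.36/kg


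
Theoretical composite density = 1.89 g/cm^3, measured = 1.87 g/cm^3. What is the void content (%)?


Void% = (rho_theo - rho_actual)/rho_theo * 100 = (1.89 - 1.87)/1.89 * 100 = 1.06%

1.06%


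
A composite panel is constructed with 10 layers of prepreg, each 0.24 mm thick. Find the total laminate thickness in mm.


h = n * t_ply = 10 * 0.24 = 2.4 mm

2.4 mm


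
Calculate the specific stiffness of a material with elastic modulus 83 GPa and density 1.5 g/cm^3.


Specific stiffness = E/rho = 83/1.5 = 55.3 GPa/(g/cm^3)

55.3 GPa/(g/cm^3)


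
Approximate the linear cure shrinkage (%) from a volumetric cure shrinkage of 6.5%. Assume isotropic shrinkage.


Linear shrinkage ≈ vol_shrink/3 = 6.5/3 = 2.167%

2.167%


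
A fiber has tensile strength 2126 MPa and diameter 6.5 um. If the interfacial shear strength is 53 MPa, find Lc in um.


Lc = sigma_f * d / (2 * tau_i) = 2126 * 6.5 / (2 * 53) = 130.4 um

130.4 um


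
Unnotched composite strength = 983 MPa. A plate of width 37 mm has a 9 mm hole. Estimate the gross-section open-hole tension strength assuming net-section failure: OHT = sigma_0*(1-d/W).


OHT = sigma_0*(1-d/W) = 983*(1-9/37) = 743.9 MPa

743.9 MPa


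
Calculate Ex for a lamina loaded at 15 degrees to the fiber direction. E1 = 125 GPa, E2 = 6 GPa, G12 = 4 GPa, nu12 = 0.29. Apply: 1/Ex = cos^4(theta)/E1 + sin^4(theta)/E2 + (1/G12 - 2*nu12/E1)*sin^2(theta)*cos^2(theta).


cos^4(15) = 0.870513, sin^4(15) = 0.004487, sin^2(15)*cos^2(15) = 0.0625
1/G12 - 2*nu12/E1 = 1/4 - 2*0.29/125 = 0.24536 GPa^-1
1/Ex = 0.870513/125 + 0.004487/6 + 0.24536*0.0625 = 0.023047 GPa^-1
Ex = 43.39 GPa

43.39 GPa


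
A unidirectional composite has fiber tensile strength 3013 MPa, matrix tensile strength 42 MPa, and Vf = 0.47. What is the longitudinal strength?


sigma_1 = sigma_f*Vf + sigma_m*(1-Vf) = 3013*0.47 + 42*0.53 = 1438.4 MPa

1438.4 MPa


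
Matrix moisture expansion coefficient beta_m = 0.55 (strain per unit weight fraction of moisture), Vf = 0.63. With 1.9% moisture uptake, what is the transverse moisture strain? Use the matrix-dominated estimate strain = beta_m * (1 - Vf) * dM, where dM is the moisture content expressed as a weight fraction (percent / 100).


dM = 1.9/100 = 0.019
strain = beta_m * (1-Vf) * dM = 0.55 * 0.37 * 0.019 = 0.0038665

0.0038665


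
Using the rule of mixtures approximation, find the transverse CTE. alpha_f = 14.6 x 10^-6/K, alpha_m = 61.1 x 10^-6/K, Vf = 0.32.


alpha_2 = alpha_f*Vf + alpha_m*(1-Vf) = 14.6*0.32 + 61.1*0.68 = 46.2 x 10^-6/K

46.2 x 10^-6/K


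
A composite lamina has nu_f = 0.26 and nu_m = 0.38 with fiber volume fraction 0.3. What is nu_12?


nu_12 = nu_f*Vf + nu_m*(1-Vf) = 0.26*0.3 + 0.38*0.7 = 0.344

0.344


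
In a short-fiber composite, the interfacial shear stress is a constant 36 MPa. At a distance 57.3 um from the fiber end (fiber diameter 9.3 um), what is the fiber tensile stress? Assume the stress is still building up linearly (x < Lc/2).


Force balance: sigma_f * (pi*d^2/4) = tau * (pi*d) * x  ->  sigma_f = 4 * tau * x / d
sigma_f = 4 * 36 * 57.3 / 9.3 = 887.2 MPa

887.2 MPa


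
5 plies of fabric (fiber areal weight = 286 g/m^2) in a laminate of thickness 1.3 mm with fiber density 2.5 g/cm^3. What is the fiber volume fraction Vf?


Vf = n * FAW / (rho_f * h * 1000) = 5 * 286 / (2.5 * 1.3 * 1000) = 0.44

0.44


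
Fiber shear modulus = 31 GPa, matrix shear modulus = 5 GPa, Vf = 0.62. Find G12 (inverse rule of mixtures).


1/G12 = Vf/Gf + (1-Vf)/Gm = 0.62/31 + 0.38/5
G12 = 10.42 GPa

10.42 GPa


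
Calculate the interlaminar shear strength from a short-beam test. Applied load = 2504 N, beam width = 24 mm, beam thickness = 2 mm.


ILSS = 3F/(4bh) = 3*2504/(4*24*2) = 39.13 MPa

39.13 MPa


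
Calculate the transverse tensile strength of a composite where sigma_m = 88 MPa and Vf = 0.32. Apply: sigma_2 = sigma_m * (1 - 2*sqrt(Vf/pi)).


factor = 1 - 2*sqrt(0.32/pi) = 0.3617
sigma_2 = 88 * 0.3617 = 31.83 MPa

31.83 MPa


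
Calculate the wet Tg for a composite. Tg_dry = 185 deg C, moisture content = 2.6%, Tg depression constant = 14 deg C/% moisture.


Tg_wet = Tg_dry - k*moisture = 185 - 14*2.6 = 148.6 deg C

148.6 deg C


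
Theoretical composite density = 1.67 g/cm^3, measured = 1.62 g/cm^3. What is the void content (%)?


Void% = (rho_theo - rho_actual)/rho_theo * 100 = (1.67 - 1.62)/1.67 * 100 = 2.99%

2.99%


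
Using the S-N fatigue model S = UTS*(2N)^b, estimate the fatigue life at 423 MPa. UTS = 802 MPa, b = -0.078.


N = 0.5 * (S/UTS)^(1/b) = 0.5 * (423/802)^(1/-0.078) = 1823.6621 cycles

1823.6621 cycles


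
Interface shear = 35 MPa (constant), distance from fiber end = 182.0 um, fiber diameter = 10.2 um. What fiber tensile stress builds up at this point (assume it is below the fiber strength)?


Force balance: sigma_f * (pi*d^2/4) = tau * (pi*d) * x  ->  sigma_f = 4 * tau * x / d
sigma_f = 4 * 35 * 182.0 / 10.2 = 2498.0 MPa

2498.0 MPa


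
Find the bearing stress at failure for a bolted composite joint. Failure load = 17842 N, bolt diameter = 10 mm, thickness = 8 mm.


sigma_br = F/(d*h) = 17842/(10*8) = 223.0 MPa

223.0 MPa


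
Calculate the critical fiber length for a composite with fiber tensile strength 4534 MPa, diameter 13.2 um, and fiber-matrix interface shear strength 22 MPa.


Lc = sigma_f * d / (2 * tau_i) = 4534 * 13.2 / (2 * 22) = 1360.2 um

1360.2 um


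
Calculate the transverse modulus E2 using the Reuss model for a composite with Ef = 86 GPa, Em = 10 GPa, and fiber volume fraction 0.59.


1/E2 = Vf/Ef + (1-Vf)/Em = 0.59/86 + 0.41/10
E2 = 20.89 GPa

20.89 GPa


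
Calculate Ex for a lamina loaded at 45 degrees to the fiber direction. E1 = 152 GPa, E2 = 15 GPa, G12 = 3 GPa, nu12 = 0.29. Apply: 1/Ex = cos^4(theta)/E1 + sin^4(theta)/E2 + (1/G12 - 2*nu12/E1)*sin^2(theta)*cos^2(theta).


cos^4(45) = 0.25, sin^4(45) = 0.25, sin^2(45)*cos^2(45) = 0.25
1/G12 - 2*nu12/E1 = 1/3 - 2*0.29/152 = 0.329518 GPa^-1
1/Ex = 0.25/152 + 0.25/15 + 0.329518*0.25 = 0.1006908 GPa^-1
Ex = 9.93 GPa

9.93 GPa


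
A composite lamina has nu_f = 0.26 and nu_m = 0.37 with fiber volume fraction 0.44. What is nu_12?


nu_12 = nu_f*Vf + nu_m*(1-Vf) = 0.26*0.44 + 0.37*0.56 = 0.3216

0.3216


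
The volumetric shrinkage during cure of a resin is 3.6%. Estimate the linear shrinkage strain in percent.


Linear shrinkage ≈ vol_shrink/3 = 3.6/3 = 1.2%

1.2%


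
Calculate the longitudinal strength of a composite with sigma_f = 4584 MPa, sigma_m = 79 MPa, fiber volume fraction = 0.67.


sigma_1 = sigma_f*Vf + sigma_m*(1-Vf) = 4584*0.67 + 79*0.33 = 3097.4 MPa

3097.4 MPa


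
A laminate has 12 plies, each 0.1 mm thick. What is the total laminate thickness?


h = n * t_ply = 12 * 0.1 = 1.2 mm

1.2 mm


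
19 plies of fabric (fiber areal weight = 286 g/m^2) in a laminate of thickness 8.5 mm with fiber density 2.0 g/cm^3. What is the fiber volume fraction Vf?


Vf = n * FAW / (rho_f * h * 1000) = 19 * 286 / (2.0 * 8.5 * 1000) = 0.3196

0.3196


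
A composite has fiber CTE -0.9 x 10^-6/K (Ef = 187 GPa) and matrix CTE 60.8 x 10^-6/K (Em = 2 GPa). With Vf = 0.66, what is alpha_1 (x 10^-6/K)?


E1 = Ef*Vf + Em*(1-Vf) = 124.1
alpha_1 = (alpha_f*Ef*Vf + alpha_m*Em*(1-Vf))/E1 = -0.56 x 10^-6/K

-0.56 x 10^-6/K


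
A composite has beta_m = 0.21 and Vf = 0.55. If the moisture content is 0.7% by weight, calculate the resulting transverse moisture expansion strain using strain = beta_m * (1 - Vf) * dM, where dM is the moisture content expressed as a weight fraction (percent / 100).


dM = 0.7/100 = 0.007
strain = beta_m * (1-Vf) * dM = 0.21 * 0.45 * 0.007 = 0.0006615

0.0006615


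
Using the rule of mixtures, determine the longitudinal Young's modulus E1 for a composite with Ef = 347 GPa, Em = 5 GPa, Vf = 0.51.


E1 = Ef*Vf + Em*(1-Vf) = 347*0.51 + 5*0.49 = 179.42 GPa

179.42 GPa


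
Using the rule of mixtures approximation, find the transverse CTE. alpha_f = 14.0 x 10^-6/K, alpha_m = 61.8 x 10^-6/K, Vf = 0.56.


alpha_2 = alpha_f*Vf + alpha_m*(1-Vf) = 14.0*0.56 + 61.8*0.44 = 35.0 x 10^-6/K

35.0 x 10^-6/K


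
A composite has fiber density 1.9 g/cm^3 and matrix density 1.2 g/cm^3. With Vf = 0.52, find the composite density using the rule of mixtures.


rho_c = rho_f*Vf + rho_m*(1-Vf) = 1.9*0.52 + 1.2*0.48 = 1.564 g/cm^3

1.564 g/cm^3


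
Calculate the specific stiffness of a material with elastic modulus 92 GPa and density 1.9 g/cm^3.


Specific stiffness = E/rho = 92/1.9 = 48.4 GPa/(g/cm^3)

48.4 GPa/(g/cm^3)


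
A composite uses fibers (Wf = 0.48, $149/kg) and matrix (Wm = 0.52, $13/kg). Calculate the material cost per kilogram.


Cost = cost_f*Wf + cost_m*Wm = 149*0.48 + 13*0.52 = $78.28/kg

$78.28/kg


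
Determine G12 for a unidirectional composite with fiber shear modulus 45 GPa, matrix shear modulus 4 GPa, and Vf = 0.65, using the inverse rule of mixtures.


1/G12 = Vf/Gf + (1-Vf)/Gm = 0.65/45 + 0.35/4
G12 = 9.81 GPa

9.81 GPa


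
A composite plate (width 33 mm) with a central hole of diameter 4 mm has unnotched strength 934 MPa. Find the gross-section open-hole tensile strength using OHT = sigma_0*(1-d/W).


OHT = sigma_0*(1-d/W) = 934*(1-4/33) = 820.8 MPa

820.8 MPa


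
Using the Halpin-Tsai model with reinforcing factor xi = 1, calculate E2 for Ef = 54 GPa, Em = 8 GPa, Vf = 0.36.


eta = (Ef/Em - 1)/(Ef/Em + xi) = (6.75 - 1)/(6.75 + 1) = 0.7419
E2 = Em*(1+xi*eta*Vf)/(1-eta*Vf) = 13.83 GPa

13.83 GPa


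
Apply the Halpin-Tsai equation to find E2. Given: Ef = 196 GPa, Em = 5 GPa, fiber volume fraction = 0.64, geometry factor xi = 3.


eta = (Ef/Em - 1)/(Ef/Em + xi) = (39.2 - 1)/(39.2 + 3) = 0.9052
E2 = Em*(1+xi*eta*Vf)/(1-eta*Vf) = 32.54 GPa

32.54 GPa


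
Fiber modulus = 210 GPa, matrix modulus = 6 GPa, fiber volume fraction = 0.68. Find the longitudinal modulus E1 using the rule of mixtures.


E1 = Ef*Vf + Em*(1-Vf) = 210*0.68 + 6*0.32 = 144.72 GPa

144.72 GPa


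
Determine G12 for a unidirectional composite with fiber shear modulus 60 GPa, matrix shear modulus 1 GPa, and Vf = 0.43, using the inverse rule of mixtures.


1/G12 = Vf/Gf + (1-Vf)/Gm = 0.43/60 + 0.57/1
G12 = 1.73 GPa

1.73 GPa


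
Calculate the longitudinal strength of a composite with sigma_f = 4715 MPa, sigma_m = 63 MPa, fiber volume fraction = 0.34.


sigma_1 = sigma_f*Vf + sigma_m*(1-Vf) = 4715*0.34 + 63*0.66 = 1644.7 MPa

1644.7 MPa


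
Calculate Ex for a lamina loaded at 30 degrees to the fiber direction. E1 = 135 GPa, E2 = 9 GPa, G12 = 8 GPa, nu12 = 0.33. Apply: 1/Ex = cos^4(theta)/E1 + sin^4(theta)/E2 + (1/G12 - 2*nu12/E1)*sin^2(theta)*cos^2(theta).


cos^4(30) = 0.5625, sin^4(30) = 0.0625, sin^2(30)*cos^2(30) = 0.1875
1/G12 - 2*nu12/E1 = 1/8 - 2*0.33/135 = 0.120111 GPa^-1
1/Ex = 0.5625/135 + 0.0625/9 + 0.120111*0.1875 = 0.0336319 GPa^-1
Ex = 29.73 GPa

29.73 GPa


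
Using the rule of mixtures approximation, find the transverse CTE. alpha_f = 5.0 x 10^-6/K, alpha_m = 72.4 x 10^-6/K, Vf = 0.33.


alpha_2 = alpha_f*Vf + alpha_m*(1-Vf) = 5.0*0.33 + 72.4*0.67 = 50.2 x 10^-6/K

50.2 x 10^-6/K


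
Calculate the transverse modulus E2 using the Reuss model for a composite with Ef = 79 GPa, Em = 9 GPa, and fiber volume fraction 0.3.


1/E2 = Vf/Ef + (1-Vf)/Em = 0.3/79 + 0.7/9
E2 = 12.26 GPa

12.26 GPa


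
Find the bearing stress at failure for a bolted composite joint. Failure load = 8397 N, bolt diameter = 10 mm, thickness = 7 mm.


sigma_br = F/(d*h) = 8397/(10*7) = 120.0 MPa

120.0 MPa


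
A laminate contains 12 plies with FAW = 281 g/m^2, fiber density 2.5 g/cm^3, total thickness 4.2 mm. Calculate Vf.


Vf = n * FAW / (rho_f * h * 1000) = 12 * 281 / (2.5 * 4.2 * 1000) = 0.3211

0.3211


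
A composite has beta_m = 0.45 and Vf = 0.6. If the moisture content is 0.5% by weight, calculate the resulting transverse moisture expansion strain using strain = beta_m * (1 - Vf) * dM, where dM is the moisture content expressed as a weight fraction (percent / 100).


dM = 0.5/100 = 0.005
strain = beta_m * (1-Vf) * dM = 0.45 * 0.4 * 0.005 = 0.0009

0.0009


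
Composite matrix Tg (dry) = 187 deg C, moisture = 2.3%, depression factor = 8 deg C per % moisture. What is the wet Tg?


Tg_wet = Tg_dry - k*moisture = 187 - 8*2.3 = 168.6 deg C

168.6 deg C


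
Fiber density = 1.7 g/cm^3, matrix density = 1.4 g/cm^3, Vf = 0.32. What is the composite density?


rho_c = rho_f*Vf + rho_m*(1-Vf) = 1.7*0.32 + 1.4*0.68 = 1.496 g/cm^3

1.496 g/cm^3


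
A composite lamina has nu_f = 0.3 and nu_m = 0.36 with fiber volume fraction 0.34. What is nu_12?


nu_12 = nu_f*Vf + nu_m*(1-Vf) = 0.3*0.34 + 0.36*0.66 = 0.3396

0.3396


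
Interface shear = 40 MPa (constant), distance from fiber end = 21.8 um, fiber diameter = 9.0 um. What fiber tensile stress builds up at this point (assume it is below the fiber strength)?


Force balance: sigma_f * (pi*d^2/4) = tau * (pi*d) * x  ->  sigma_f = 4 * tau * x / d
sigma_f = 4 * 40 * 21.8 / 9.0 = 387.6 MPa

387.6 MPa


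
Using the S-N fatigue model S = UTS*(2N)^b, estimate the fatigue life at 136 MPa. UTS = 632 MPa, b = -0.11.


N = 0.5 * (S/UTS)^(1/b) = 0.5 * (136/632)^(1/-0.11) = 581066.8432 cycles

581066.8432 cycles


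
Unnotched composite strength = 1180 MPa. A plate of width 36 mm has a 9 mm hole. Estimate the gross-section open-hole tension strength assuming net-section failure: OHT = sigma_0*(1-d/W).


OHT = sigma_0*(1-d/W) = 1180*(1-9/36) = 885.0 MPa

885.0 MPa


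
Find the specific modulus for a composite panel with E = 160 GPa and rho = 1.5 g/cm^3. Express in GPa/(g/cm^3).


Specific stiffness = E/rho = 160/1.5 = 106.7 GPa/(g/cm^3)

106.7 GPa/(g/cm^3)


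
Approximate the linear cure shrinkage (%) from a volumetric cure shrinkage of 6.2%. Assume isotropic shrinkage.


Linear shrinkage ≈ vol_shrink/3 = 6.2/3 = 2.067%

2.067%


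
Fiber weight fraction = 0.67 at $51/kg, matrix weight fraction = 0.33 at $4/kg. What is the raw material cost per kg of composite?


Cost = cost_f*Wf + cost_m*Wm = 51*0.67 + 4*0.33 = $35.49/kg

$35.49/kg


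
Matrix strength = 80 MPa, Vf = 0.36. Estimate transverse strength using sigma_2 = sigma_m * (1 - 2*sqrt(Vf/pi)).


factor = 1 - 2*sqrt(0.36/pi) = 0.323
sigma_2 = 80 * 0.323 = 25.84 MPa

25.84 MPa


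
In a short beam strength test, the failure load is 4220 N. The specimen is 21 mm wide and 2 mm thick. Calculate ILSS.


ILSS = 3F/(4bh) = 3*4220/(4*21*2) = 75.36 MPa

75.36 MPa


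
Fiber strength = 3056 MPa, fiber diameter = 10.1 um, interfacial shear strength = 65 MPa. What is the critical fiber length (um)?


Lc = sigma_f * d / (2 * tau_i) = 3056 * 10.1 / (2 * 65) = 237.4 um

237.4 um


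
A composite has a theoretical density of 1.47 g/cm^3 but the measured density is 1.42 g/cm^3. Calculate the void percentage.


Void% = (rho_theo - rho_actual)/rho_theo * 100 = (1.47 - 1.42)/1.47 * 100 = 3.4%

3.4%


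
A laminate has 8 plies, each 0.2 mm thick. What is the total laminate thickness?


h = n * t_ply = 8 * 0.2 = 1.6 mm

1.6 mm


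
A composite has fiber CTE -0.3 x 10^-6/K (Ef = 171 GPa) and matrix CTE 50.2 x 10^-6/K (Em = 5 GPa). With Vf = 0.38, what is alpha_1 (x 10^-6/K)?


E1 = Ef*Vf + Em*(1-Vf) = 68.08
alpha_1 = (alpha_f*Ef*Vf + alpha_m*Em*(1-Vf))/E1 = 2.0 x 10^-6/K

2.0 x 10^-6/K


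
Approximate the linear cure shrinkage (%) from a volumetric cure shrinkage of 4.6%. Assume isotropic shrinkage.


Linear shrinkage ≈ vol_shrink/3 = 4.6/3 = 1.533%

1.533%


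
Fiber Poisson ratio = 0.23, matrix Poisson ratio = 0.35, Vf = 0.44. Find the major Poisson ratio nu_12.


nu_12 = nu_f*Vf + nu_m*(1-Vf) = 0.23*0.44 + 0.35*0.56 = 0.2972

0.2972


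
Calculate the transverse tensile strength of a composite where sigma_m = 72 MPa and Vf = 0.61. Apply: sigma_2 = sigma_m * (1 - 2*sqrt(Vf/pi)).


factor = 1 - 2*sqrt(0.61/pi) = 0.1187
sigma_2 = 72 * 0.1187 = 8.55 MPa

8.55 MPa


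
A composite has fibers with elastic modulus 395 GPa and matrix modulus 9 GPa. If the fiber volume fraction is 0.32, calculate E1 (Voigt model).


E1 = Ef*Vf + Em*(1-Vf) = 395*0.32 + 9*0.68 = 132.52 GPa

132.52 GPa


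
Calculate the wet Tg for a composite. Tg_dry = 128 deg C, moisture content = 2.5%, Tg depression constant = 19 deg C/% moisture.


Tg_wet = Tg_dry - k*moisture = 128 - 19*2.5 = 80.5 deg C

80.5 deg C


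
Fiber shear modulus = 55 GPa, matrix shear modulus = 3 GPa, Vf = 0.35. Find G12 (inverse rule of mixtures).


1/G12 = Vf/Gf + (1-Vf)/Gm = 0.35/55 + 0.65/3
G12 = 4.48 GPa

4.48 GPa


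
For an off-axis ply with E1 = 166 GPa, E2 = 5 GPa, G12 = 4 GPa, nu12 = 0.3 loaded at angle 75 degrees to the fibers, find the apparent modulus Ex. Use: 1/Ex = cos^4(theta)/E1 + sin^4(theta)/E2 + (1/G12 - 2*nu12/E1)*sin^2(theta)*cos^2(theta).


cos^4(75) = 0.004487, sin^4(75) = 0.870513, sin^2(75)*cos^2(75) = 0.0625
1/G12 - 2*nu12/E1 = 1/4 - 2*0.3/166 = 0.246386 GPa^-1
1/Ex = 0.004487/166 + 0.870513/5 + 0.246386*0.0625 = 0.1895287 GPa^-1
Ex = 5.28 GPa

5.28 GPa


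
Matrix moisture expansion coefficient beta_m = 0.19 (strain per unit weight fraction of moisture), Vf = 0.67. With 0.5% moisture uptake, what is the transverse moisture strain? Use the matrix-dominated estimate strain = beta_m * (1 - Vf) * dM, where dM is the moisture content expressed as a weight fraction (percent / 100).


dM = 0.5/100 = 0.005
strain = beta_m * (1-Vf) * dM = 0.19 * 0.33 * 0.005 = 0.0003135

0.0003135


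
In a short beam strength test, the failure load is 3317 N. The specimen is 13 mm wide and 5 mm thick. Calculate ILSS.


ILSS = 3F/(4bh) = 3*3317/(4*13*5) = 38.27 MPa

38.27 MPa


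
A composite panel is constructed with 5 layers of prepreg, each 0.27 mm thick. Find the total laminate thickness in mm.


h = n * t_ply = 5 * 0.27 = 1.35 mm

1.35 mm


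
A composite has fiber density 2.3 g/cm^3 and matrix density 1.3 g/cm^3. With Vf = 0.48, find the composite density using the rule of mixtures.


rho_c = rho_f*Vf + rho_m*(1-Vf) = 2.3*0.48 + 1.3*0.52 = 1.78 g/cm^3

1.78 g/cm^3


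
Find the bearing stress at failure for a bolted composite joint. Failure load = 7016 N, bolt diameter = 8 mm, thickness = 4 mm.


sigma_br = F/(d*h) = 7016/(8*4) = 219.3 MPa

219.3 MPa


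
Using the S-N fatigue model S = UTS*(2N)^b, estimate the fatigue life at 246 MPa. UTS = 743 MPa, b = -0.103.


N = 0.5 * (S/UTS)^(1/b) = 0.5 * (246/743)^(1/-0.103) = 22892.0983 cycles

22892.0983 cycles
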